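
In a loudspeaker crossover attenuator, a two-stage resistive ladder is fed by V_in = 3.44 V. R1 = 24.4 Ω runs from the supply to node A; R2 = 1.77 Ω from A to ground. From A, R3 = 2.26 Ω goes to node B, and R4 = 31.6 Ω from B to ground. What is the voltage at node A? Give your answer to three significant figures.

Node A sees R2 in parallel with the series input of stage 2, R3 + R4 = 33.86 Ω.
Effective lower resistance at A: R2 ‖ 33.86 = 1.682 Ω.
So V_A = 3.44 × 0.06449 = 0.2219 V.

V_A ≈ 0.222 V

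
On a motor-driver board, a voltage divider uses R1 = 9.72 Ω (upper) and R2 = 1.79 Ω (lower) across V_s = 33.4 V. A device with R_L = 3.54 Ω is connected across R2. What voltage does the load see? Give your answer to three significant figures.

R2 ‖ R_L = (1.79 × 3.54)/(1.79 + 3.54) = 1.189 Ω.
Now apply the divider: V_out = 33.4 × 0.1090 = 3.640 V.
(Unloaded it would be 5.19 V; the load pulls it down.)

V_out ≈ 3.64 V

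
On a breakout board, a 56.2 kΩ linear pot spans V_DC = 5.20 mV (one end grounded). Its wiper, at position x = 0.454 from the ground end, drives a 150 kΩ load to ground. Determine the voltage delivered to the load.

Split the track: R_lower = x·R_p = 25.51 kΩ, R_upper = (1−x)·R_p = 30.69 kΩ.
R_L loads the lower segment: effective lower R = 21.81 kΩ.
Then V_out = V_DC · 21.81/(30.69 + 21.81) = 2.160 mV.
(Unloaded: V_out = x·V_DC = 2.36 mV.)

V_out ≈ 2.16 mV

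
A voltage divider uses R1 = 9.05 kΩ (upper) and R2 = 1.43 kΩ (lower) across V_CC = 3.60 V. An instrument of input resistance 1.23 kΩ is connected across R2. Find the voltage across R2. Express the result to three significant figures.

V_out ≈ 0.245 V

The load sits in parallel with R2, giving an effective lower resistance R2' = R2·R_L/(R2+R_L) = 0.6612 kΩ.
Then V_out = V_CC · R2'/(R1 + R2') = 3.60 × 0.6612/9.711 = 0.2451 V.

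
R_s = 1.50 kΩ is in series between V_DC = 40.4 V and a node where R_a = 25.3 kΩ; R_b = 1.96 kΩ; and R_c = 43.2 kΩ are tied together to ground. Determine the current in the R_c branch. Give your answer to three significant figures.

I ≈ 0.503 mA

Parallel bank: R_p = 1/(1/25.3 + 1/1.96 + 1/43.2) = 1.746 kΩ.
V_A by voltage divider: V_A = 40.4 × 1.746/(1.50 + 1.746) = 21.73 V.
Branch current I = V_A/R_c = 21.73/43.2 = 0.5030 mA.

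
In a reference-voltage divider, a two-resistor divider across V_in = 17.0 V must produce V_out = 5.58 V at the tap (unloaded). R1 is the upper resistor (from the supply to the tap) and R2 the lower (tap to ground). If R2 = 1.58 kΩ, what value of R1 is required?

R1 ≈ 3.23 kΩ

V_out/V_in = R2/(R1+R2) = 0.3282.
Rearranging, R1 = R2·(1−k)/k = 1.58 × 2.047 = 3.234 kΩ.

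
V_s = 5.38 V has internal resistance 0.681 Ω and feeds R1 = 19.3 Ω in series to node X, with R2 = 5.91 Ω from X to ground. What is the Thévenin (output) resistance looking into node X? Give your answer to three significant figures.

R1' = 0.681 + 19.3 = 19.98 Ω (source resistance + R1).
Zeroing V_s shorts the top of R1' to ground, so R_th = R1' ‖ R2 = 4.561 Ω.

R_th ≈ 4.56 Ω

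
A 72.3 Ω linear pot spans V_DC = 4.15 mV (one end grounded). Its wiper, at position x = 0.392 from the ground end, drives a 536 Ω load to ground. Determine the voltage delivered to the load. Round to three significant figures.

V_out ≈ 1.58 mV

Split the track: R_lower = x·R_p = 28.34 Ω, R_upper = (1−x)·R_p = 43.96 Ω.
R_L loads the lower segment: effective lower R = 26.92 Ω.
V_out = 4.15 × 26.92/(43.96 + 26.92) = 1.576 mV.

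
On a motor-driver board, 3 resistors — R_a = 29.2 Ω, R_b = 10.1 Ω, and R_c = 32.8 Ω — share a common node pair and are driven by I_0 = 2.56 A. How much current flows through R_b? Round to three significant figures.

I ≈ 1.55 A

Total conductance ΣG = 1/29.2 + 1/10.1 + 1/32.8 = 0.1637 (units of 1/Ω).
By the current-divider rule, I = I_0 · G_k/ΣG = 2.56 × 0.6047 = 1.548 A.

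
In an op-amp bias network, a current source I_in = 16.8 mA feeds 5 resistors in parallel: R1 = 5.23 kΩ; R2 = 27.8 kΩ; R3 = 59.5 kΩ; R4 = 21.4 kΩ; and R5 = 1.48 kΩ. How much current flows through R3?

Total conductance ΣG = 1/5.23 + 1/27.8 + 1/59.5 + 1/21.4 + 1/1.48 = 0.9664 (units of 1/kΩ).
R3 takes the fraction G_k/ΣG = 0.01681/0.9664 = 0.01739, so I = 16.8 × 0.01739 = 0.2922 mA.

I ≈ 0.292 mA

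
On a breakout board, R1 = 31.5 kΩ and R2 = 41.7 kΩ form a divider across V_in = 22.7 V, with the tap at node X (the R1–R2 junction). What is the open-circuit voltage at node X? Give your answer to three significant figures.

V_th ≈ 12.9 V

V_th is the unloaded tap voltage: V_in · R2/(R1+R2) = 22.7 × 0.5697 = 12.93 V.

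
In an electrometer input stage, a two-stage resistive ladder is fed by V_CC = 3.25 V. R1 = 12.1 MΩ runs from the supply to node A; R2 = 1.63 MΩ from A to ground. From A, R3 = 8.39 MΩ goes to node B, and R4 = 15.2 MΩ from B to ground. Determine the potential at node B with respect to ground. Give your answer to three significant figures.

The second stage (R3 + R4 = 23.59 MΩ) loads node A in parallel with R2.
R2 ‖ (R3+R4) = 1.525 MΩ.
V_A = 3.25 × 1.525/(12.1 + 1.525) = 0.3637 V.
V_B = V_A × 0.6443 = 0.2343 V.

V_B ≈ 0.234 V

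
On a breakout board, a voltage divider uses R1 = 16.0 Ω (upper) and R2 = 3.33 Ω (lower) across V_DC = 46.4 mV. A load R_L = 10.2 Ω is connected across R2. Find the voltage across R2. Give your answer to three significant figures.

R2 ‖ R_L = (3.33 × 10.2)/(3.33 + 10.2) = 2.510 Ω.
Then V_out = V_DC · R2'/(R1 + R2') = 46.4 × 2.510/18.51 = 6.293 mV.

V_out ≈ 6.29 mV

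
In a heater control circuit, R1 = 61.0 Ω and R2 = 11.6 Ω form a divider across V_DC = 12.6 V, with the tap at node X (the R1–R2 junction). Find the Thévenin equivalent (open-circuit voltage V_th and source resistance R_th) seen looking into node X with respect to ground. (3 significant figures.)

V_th is the unloaded tap voltage: V_DC · R2/(R1+R2) = 12.6 × 0.1598 = 2.013 V.
Looking into X with the source shorted: R_th = R1·R2/(R1+R2) = 61.00 × 11.6/72.60 = 9.747 Ω.

V_th ≈ 2.01 V, R_th ≈ 9.75 Ω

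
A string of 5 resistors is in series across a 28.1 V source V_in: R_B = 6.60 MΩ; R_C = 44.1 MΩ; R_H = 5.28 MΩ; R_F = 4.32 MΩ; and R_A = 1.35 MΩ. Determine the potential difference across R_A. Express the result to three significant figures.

ΣR = 6.60 + 44.1 + 5.28 + 4.32 + 1.35 = 61.65 MΩ.
V = V_in · R/ΣR = 28.1 × 0.02190 = 0.6153 V.

V ≈ 0.615 V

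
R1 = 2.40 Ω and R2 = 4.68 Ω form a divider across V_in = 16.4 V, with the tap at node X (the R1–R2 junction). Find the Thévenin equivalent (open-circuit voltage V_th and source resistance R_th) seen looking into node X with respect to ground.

V_th is the unloaded tap voltage: V_in · R2/(R1+R2) = 16.4 × 0.6610 = 10.84 V.
With V_in suppressed (replaced by a short), R_th = R1 ‖ R2 = (2.400 × 4.68)/(2.400 + 4.68) = 1.586 Ω.

V_th ≈ 10.8 V, R_th ≈ 1.59 Ω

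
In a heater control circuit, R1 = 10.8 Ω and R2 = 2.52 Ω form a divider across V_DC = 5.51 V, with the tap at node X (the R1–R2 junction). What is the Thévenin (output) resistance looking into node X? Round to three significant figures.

Zeroing V_DC shorts the top of R1 to ground, so R_th = R1 ‖ R2 = 2.043 Ω.

R_th ≈ 2.04 Ω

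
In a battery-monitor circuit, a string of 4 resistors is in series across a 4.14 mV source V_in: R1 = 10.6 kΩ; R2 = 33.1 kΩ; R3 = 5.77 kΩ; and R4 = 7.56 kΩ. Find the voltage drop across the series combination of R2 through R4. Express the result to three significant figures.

V ≈ 3.37 mV

ΣR = 10.6 + 33.1 + 5.77 + 7.56 = 57.03 kΩ.
R_{R2..R4} = 33.1 + 5.77 + 7.56 = 46.43 kΩ.
Voltage divider: V = V_in · (46.43 / 57.03) = 4.14 × 0.8141 = 3.371 mV.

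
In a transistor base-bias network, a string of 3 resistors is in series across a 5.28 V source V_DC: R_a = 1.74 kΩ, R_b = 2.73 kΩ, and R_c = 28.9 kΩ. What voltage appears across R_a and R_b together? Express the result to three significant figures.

ΣR = 1.74 + 2.73 + 28.9 = 33.37 kΩ.
R_{R_a..R_b} = 1.74 + 2.73 = 4.470 kΩ.
By the voltage-divider rule, V = 5.28 × 4.470/33.37 = 0.7073 V.

V ≈ 0.707 V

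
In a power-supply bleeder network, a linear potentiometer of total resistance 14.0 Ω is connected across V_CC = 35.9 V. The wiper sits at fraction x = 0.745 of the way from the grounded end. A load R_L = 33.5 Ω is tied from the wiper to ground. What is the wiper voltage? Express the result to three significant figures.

Split the track: R_lower = x·R_p = 10.43 Ω, R_upper = (1−x)·R_p = 3.570 Ω.
R_L loads the lower segment: effective lower R = 7.954 Ω.
Then V_out = V_CC · 7.954/(3.570 + 7.954) = 24.78 V.
(Unloaded: V_out = x·V_CC = 26.7 V.)

V_out ≈ 24.8 V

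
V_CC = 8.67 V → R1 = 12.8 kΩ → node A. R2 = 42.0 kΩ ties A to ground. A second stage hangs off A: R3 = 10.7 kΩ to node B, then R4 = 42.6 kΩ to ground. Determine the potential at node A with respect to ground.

The second stage (R3 + R4 = 53.30 kΩ) loads node A in parallel with R2.
Effective lower resistance at A: R2 ‖ 53.30 = 23.49 kΩ.
So V_A = 8.67 × 0.6473 = 5.612 V.

V_A ≈ 5.61 V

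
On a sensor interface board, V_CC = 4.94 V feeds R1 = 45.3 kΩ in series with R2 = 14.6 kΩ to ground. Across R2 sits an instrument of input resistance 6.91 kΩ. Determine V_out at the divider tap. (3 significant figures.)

The load sits in parallel with R2, giving an effective lower resistance R2' = R2·R_L/(R2+R_L) = 4.690 kΩ.
Then V_out = V_CC · R2'/(R1 + R2') = 4.94 × 4.690/49.99 = 0.4635 V.

V_out ≈ 0.463 V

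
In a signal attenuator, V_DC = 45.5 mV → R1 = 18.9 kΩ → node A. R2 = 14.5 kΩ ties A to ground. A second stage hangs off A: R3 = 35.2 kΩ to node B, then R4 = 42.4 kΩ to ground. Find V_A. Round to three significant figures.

V_A ≈ 17.9 mV

The second stage (R3 + R4 = 77.60 kΩ) loads node A in parallel with R2.
R2 ‖ (R3+R4) = 12.22 kΩ.
V_A = 45.5 × 12.22/(18.9 + 12.22) = 17.86 mV.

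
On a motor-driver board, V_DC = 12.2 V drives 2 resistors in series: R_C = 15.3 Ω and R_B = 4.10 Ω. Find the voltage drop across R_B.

Total series resistance ΣR = 15.3 + 4.10 = 19.40 Ω.
By the voltage-divider rule, V = 12.2 × 4.100/19.40 = 2.578 V.

V ≈ 2.58 V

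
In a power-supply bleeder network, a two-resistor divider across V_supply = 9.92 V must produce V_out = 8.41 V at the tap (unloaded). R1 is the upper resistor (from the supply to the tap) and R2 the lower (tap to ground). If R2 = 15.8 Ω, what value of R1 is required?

R1 ≈ 2.84 Ω

The divider ratio is R2/(R1+R2) = 8.41/9.92 = 0.8478.
R1 = R2·(1/k − 1) = 15.8 × 0.1795 = 2.837 Ω.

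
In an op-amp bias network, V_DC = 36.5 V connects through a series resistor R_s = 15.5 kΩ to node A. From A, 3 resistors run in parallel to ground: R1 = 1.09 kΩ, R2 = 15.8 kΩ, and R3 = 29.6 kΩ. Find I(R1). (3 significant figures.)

Combine the parallel branches: R_p = (1/1.09 + 1/15.8 + 1/29.6)⁻¹ = 0.9857 kΩ.
V_A by voltage divider: V_A = 36.5 × 0.9857/(15.5 + 0.9857) = 2.182 V.
I(R1) = V_A / R1 = 2.182/1.09 = 2.002 mA.
(Check via current divider: I_total = 2.214 mA; share G_k/ΣG = 0.9043 → same result.)

I ≈ 2.00 mA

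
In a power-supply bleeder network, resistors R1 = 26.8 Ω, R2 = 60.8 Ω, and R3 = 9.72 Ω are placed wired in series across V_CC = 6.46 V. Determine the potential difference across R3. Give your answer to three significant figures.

Series total: ΣR = 26.8 + 60.8 + 9.72 = 97.32 Ω.
Voltage divider: V = V_CC · (9.720 / 97.32) = 6.46 × 0.09988 = 0.6452 V.

V ≈ 0.645 V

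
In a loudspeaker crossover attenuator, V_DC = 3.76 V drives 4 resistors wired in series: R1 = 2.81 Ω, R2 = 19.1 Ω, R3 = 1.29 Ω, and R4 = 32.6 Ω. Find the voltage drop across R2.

V ≈ 1.29 V

ΣR = 2.81 + 19.1 + 1.29 + 32.6 = 55.80 Ω.
By the voltage-divider rule, V = 3.76 × 19.10/55.80 = 1.287 V.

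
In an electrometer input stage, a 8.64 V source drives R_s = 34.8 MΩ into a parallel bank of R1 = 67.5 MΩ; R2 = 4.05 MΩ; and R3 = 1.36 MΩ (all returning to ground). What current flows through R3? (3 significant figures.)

Parallel bank: R_p = 1/(1/67.5 + 1/4.05 + 1/1.36) = 1.003 MΩ.
Node voltage V_A = V_s · R_p/(R_s + R_p) = 8.64 × 0.02801 = 0.2420 V.
I(R3) = V_A / R3 = 0.2420/1.36 = 0.1780 µA.

I ≈ 0.178 µA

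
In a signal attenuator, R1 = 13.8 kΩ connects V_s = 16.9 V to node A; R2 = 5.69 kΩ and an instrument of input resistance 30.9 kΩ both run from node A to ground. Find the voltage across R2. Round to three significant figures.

V_out ≈ 4.36 V

R2 ‖ R_L = (5.69 × 30.9)/(5.69 + 30.9) = 4.805 kΩ.
Voltage divider with the loaded lower leg: V_out = 16.9 × 4.805/(13.8 + 4.805) = 16.9 × 0.2583 = 4.365 V.
(Unloaded it would be 4.93 V; the load pulls it down.)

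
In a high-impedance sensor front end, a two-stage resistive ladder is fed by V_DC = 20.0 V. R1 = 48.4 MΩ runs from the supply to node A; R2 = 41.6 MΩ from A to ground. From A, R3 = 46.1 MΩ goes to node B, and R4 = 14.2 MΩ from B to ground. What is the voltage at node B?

V_B ≈ 1.59 V

Node A sees R2 in parallel with the series input of stage 2, R3 + R4 = 60.30 MΩ.
R2 ‖ (R3+R4) = 24.62 MΩ.
V_A = 20.0 × 24.62/(48.4 + 24.62) = 6.743 V.
Stage 2 is unloaded, so V_B = V_A · R4/(R3+R4) = 6.743 × 14.2/60.30 = 1.588 V.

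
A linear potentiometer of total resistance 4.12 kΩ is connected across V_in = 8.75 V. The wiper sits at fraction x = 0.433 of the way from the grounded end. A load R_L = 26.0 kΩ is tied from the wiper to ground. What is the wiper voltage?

Split the track: R_lower = x·R_p = 1.784 kΩ, R_upper = (1−x)·R_p = 2.336 kΩ.
(x·R_p) ‖ R_L = 1.669 kΩ.
Loaded-divider output: V_out = 8.75 × 0.4168 = 3.647 V.

V_out ≈ 3.65 V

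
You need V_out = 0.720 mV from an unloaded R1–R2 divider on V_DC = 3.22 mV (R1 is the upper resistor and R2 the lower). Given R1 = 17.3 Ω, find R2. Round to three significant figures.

The divider ratio is R2/(R1+R2) = 0.720/3.22 = 0.2236.
So R2 = R1 · V_out/(V_DC − V_out) = 17.3 × 0.720/(3.22 − 0.720) = 17.3 × 0.2880 = 4.982 Ω.

R2 ≈ 4.98 Ω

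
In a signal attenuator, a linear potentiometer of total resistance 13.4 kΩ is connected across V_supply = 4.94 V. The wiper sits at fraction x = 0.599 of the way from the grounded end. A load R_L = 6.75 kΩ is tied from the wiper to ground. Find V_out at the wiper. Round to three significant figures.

V_out ≈ 2.00 V

Lower segment x·R_p = 8.027 kΩ; upper segment (1−x)·R_p = 5.373 kΩ.
Lower segment in parallel with the load: 8.027 ‖ 6.75 = 3.667 kΩ.
V_out = 4.94 × 3.667/(5.373 + 3.667) = 2.004 V.
(Unloaded: V_out = x·V_supply = 2.96 V.)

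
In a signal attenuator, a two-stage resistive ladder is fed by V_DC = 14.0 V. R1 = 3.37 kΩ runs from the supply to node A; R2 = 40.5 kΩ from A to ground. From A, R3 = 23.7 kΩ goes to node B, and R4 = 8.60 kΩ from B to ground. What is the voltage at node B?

V_B ≈ 3.14 V

The second stage (R3 + R4 = 32.30 kΩ) loads node A in parallel with R2.
R2 ‖ (R3+R4) = 17.97 kΩ.
V_A = 14.0 × 17.97/(3.37 + 17.97) = 11.79 V.
V_B = V_A × 0.2663 = 3.139 V.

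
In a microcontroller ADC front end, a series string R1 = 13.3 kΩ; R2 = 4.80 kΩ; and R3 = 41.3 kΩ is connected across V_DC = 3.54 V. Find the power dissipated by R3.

P ≈ 0.147 mW

Series current I = V_DC/ΣR = 3.54/59.40 = 0.05960 mA.
P = I²R = 0.003552 × 41.3 = 0.1467 mW.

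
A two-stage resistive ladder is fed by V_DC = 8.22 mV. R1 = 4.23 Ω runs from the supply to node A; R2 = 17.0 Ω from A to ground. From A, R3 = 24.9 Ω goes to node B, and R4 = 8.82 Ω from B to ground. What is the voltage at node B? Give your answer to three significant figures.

V_B ≈ 1.56 mV

Looking into the second stage from A: R3 + R4 = 33.72 Ω appears in parallel with R2.
Effective lower resistance at A: R2 ‖ 33.72 = 11.30 Ω.
First divider: V_A = V_DC · 11.30/(4.23 + 11.30) = 5.981 mV.
Then the unloaded second divider: V_B = V_A × R4/(R3+R4) = 5.981 × 0.2616 = 1.565 mV.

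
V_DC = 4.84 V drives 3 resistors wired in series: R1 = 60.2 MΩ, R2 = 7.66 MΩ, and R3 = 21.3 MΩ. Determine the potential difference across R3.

V ≈ 1.16 V

ΣR = 60.2 + 7.66 + 21.3 = 89.16 MΩ.
V = V_DC · R/ΣR = 4.84 × 0.2389 = 1.156 V.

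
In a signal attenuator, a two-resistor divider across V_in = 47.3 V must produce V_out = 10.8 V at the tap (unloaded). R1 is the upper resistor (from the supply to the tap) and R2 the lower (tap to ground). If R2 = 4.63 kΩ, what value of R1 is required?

R1 ≈ 15.6 kΩ

Required fraction k = V_out/V_in = 0.2283.
So R1 = R2 · (V_in/V_out − 1) = 4.63 × (47.3/10.8 − 1) = 4.63 × 3.380 = 15.65 kΩ.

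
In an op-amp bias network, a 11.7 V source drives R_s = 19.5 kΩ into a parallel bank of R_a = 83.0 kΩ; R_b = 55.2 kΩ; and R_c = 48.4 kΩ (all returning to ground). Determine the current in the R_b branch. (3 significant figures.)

I ≈ 0.106 mA

Equivalent of the parallel group: R_p = 19.68 kΩ.
V_A by voltage divider: V_A = 11.7 × 19.68/(19.5 + 19.68) = 5.876 V.
I(R_b) = V_A / R_b = 5.876/55.2 = 0.1065 mA.
(Check via current divider: I_total = 0.2987 mA; share G_k/ΣG = 0.3564 → same result.)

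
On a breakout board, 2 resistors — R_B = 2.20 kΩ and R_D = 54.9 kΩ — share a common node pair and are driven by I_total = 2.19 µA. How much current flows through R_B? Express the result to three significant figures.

Two-branch current divider: I_k = I_total · R_other/(R_1 + R_2).
So I = 2.19 × 54.9/57.10 = 2.106 µA.

I ≈ 2.11 µA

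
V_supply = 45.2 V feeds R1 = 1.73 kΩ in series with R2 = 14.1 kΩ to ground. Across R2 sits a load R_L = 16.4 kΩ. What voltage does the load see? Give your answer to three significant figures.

R2 ‖ R_L = (14.1 × 16.4)/(14.1 + 16.4) = 7.582 kΩ.
Voltage divider with the loaded lower leg: V_out = 45.2 × 7.582/(1.73 + 7.582) = 45.2 × 0.8142 = 36.80 V.

V_out ≈ 36.8 V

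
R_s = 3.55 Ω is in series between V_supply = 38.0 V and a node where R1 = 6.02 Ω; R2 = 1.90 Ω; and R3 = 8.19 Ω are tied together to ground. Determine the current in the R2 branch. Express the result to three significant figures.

Equivalent of the parallel group: R_p = 1.228 Ω.
V_A = 38.0 × 1.228/4.778 = 9.765 V.
I(R2) = V_A / R2 = 9.765/1.90 = 5.139 A.
(Check via current divider: I_total = 7.954 A; share G_k/ΣG = 0.6462 → same result.)

I ≈ 5.14 A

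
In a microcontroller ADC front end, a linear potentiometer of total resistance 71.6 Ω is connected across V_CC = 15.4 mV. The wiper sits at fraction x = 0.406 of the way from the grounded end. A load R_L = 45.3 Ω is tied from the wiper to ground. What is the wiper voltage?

Split the track: R_lower = x·R_p = 29.07 Ω, R_upper = (1−x)·R_p = 42.53 Ω.
Lower segment in parallel with the load: 29.07 ‖ 45.3 = 17.71 Ω.
Loaded-divider output: V_out = 15.4 × 0.2940 = 4.527 mV.

V_out ≈ 4.53 mV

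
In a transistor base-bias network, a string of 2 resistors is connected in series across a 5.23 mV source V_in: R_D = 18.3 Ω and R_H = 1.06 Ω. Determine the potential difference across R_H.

V ≈ 0.286 mV

ΣR = 18.3 + 1.06 = 19.36 Ω.
V = V_in · R/ΣR = 5.23 × 0.05475 = 0.2864 mV.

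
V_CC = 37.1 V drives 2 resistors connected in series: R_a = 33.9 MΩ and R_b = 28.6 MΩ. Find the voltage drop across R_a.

Series total: ΣR = 33.9 + 28.6 = 62.50 MΩ.
Voltage divider: V = V_CC · (33.90 / 62.50) = 37.1 × 0.5424 = 20.12 V.

V ≈ 20.1 V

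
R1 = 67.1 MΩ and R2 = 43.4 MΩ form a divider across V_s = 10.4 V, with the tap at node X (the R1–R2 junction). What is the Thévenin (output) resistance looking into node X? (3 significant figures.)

R_th ≈ 26.4 MΩ

Looking into X with the source shorted: R_th = R1·R2/(R1+R2) = 67.10 × 43.4/110.5 = 26.35 MΩ.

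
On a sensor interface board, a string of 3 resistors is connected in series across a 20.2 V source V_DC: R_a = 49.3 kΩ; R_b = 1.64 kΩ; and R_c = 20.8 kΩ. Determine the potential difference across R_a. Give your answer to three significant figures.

Total series resistance ΣR = 49.3 + 1.64 + 20.8 = 71.74 kΩ.
V = V_DC · R/ΣR = 20.2 × 0.6872 = 13.88 V.

V ≈ 13.9 V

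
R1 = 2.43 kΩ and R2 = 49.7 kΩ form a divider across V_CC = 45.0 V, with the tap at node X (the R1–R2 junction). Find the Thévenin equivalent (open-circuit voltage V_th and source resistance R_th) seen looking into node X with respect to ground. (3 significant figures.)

V_th is the unloaded tap voltage: V_CC · R2/(R1+R2) = 45.0 × 0.9534 = 42.90 V.
Zeroing V_CC shorts the top of R1 to ground, so R_th = R1 ‖ R2 = 2.317 kΩ.

V_th ≈ 42.9 V, R_th ≈ 2.32 kΩ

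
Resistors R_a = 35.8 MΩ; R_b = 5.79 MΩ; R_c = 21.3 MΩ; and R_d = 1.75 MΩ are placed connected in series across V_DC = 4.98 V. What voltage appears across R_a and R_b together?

V ≈ 3.20 V

Total series resistance ΣR = 35.8 + 5.79 + 21.3 + 1.75 = 64.64 MΩ.
R_{R_a..R_b} = 35.8 + 5.79 = 41.59 MΩ.
V = V_DC · R/ΣR = 4.98 × 0.6434 = 3.204 V.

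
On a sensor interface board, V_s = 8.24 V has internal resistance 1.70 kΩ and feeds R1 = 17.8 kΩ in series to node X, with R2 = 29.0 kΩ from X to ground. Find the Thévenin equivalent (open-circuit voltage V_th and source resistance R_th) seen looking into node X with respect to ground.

R1' = 1.70 + 17.8 = 19.50 kΩ (source resistance + R1).
Open-circuit (no load on X): V_th = V_s · R2/(R1' + R2) = 8.24 × 29.0/(19.50 + 29.0) = 4.927 V.
With V_s suppressed (replaced by a short), R_th = R1' ‖ R2 = (19.50 × 29.0)/(19.50 + 29.0) = 11.66 kΩ.

V_th ≈ 4.93 V, R_th ≈ 11.7 kΩ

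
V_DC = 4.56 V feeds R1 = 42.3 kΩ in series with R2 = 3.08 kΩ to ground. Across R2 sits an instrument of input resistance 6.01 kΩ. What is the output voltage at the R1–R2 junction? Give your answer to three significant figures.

V_out ≈ 0.209 V

The load sits in parallel with R2, giving an effective lower resistance R2' = R2·R_L/(R2+R_L) = 2.036 kΩ.
Now apply the divider: V_out = 4.56 × 0.04593 = 0.2094 V.
(Unloaded it would be 0.309 V; the load pulls it down.)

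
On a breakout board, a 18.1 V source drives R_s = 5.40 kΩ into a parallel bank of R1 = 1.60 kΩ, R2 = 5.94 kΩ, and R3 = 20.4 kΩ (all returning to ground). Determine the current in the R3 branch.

I ≈ 0.160 mA

Combine the parallel branches: R_p = (1/1.60 + 1/5.94 + 1/20.4)⁻¹ = 1.187 kΩ.
V_A by voltage divider: V_A = 18.1 × 1.187/(5.40 + 1.187) = 3.262 V.
Branch current I = V_A/R3 = 3.262/20.4 = 0.1599 mA.
(Equivalently: I_total = 2.748 mA, then current-divider fraction G_k/ΣG = 0.05819.)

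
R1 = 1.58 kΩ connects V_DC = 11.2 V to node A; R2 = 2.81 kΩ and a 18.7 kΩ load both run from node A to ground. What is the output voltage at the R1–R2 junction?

The load sits in parallel with R2, giving an effective lower resistance R2' = R2·R_L/(R2+R_L) = 2.443 kΩ.
Then V_out = V_DC · R2'/(R1 + R2') = 11.2 × 2.443/4.023 = 6.801 V.

V_out ≈ 6.80 V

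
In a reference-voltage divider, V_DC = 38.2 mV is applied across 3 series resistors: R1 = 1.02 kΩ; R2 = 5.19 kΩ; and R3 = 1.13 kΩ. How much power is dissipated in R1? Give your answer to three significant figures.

P ≈ 27.6 nW

ΣR = 7.340 kΩ → I = 38.2/7.340 = 5.204 µA.
P = I²R = 27.09 × 1.02 = 27.63 nW.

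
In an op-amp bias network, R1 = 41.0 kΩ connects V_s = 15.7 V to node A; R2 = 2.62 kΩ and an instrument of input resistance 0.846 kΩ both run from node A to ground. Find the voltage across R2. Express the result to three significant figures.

V_out ≈ 0.241 V

First combine the lower leg with the load: R2 ‖ R_L = 0.6395 kΩ.
Now apply the divider: V_out = 15.7 × 0.01536 = 0.2411 V.
(Unloaded it would be 0.943 V; the load pulls it down.)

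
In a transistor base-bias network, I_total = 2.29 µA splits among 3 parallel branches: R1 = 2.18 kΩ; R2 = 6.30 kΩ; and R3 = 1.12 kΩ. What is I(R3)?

I ≈ 1.35 µA

ΣG = 1/2.18 + 1/6.30 + 1/1.12 = 1.510.
Current divider: I(R3) = I_total · G_k/ΣG = 2.29 × (0.8929/1.510) = 2.29 × 0.5912 = 1.354 µA.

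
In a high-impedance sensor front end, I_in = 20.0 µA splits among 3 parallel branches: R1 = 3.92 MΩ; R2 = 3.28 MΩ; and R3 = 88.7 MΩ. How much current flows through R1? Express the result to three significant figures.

I ≈ 8.93 µA

Total conductance ΣG = 1/3.92 + 1/3.28 + 1/88.7 = 0.5713 (units of 1/MΩ).
R1 takes the fraction G_k/ΣG = 0.2551/0.5713 = 0.4466, so I = 20.0 × 0.4466 = 8.931 µA.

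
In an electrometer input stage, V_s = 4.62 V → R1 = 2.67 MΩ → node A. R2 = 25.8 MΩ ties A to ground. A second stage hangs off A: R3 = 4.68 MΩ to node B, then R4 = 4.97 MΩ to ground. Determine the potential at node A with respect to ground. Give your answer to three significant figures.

Node A sees R2 in parallel with the series input of stage 2, R3 + R4 = 9.650 MΩ.
Effective lower resistance at A: R2 ‖ 9.650 = 7.023 MΩ.
First divider: V_A = V_s · 7.023/(2.67 + 7.023) = 3.347 V.

V_A ≈ 3.35 V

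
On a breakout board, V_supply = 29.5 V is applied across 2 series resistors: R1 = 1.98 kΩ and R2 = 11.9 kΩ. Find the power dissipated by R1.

Series current I = V_supply/ΣR = 29.5/13.88 = 2.125 mA.
V(R1) = I·R = 4.208 V; P = V·I = 4.208 × 2.125 = 8.944 mW.

P ≈ 8.94 mW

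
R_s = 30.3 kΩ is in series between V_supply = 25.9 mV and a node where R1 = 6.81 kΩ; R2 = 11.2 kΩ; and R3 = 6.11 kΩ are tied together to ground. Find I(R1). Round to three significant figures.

Parallel bank: R_p = 1/(1/6.81 + 1/11.2 + 1/6.11) = 2.501 kΩ.
V_A = 25.9 × 2.501/32.80 = 1.975 mV.
I(R1) = V_A / R1 = 1.975/6.81 = 0.2900 µA.

I ≈ 0.290 µA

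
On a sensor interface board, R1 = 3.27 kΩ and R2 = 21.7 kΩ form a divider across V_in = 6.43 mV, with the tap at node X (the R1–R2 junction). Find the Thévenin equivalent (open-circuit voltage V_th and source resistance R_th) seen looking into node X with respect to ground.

V_th is the unloaded tap voltage: V_in · R2/(R1+R2) = 6.43 × 0.8690 = 5.588 mV.
Zeroing V_in shorts the top of R1 to ground, so R_th = R1 ‖ R2 = 2.842 kΩ.

V_th ≈ 5.59 mV, R_th ≈ 2.84 kΩ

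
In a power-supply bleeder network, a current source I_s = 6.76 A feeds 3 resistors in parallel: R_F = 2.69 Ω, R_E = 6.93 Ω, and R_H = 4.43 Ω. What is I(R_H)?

Total conductance ΣG = 1/2.69 + 1/6.93 + 1/4.43 = 0.7418 (units of 1/Ω).
R_H takes the fraction G_k/ΣG = 0.2257/0.7418 = 0.3043, so I = 6.76 × 0.3043 = 2.057 A.

I ≈ 2.06 A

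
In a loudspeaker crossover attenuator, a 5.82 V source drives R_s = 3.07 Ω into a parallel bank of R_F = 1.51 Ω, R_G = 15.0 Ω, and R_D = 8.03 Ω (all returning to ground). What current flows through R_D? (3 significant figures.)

Parallel bank: R_p = 1/(1/1.51 + 1/15.0 + 1/8.03) = 1.172 Ω.
Node voltage V_A = V_CC · R_p/(R_s + R_p) = 5.82 × 0.2762 = 1.608 V.
I(R_D) = V_A / R_D = 1.608/8.03 = 0.2002 A.

I ≈ 0.200 A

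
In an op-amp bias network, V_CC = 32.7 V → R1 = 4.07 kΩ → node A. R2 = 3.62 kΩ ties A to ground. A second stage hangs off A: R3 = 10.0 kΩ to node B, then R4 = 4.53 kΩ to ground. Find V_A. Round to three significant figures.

V_A ≈ 13.6 V

Looking into the second stage from A: R3 + R4 = 14.53 kΩ appears in parallel with R2.
R2 ‖ (R3+R4) = 2.898 kΩ.
First divider: V_A = V_CC · 2.898/(4.07 + 2.898) = 13.60 V.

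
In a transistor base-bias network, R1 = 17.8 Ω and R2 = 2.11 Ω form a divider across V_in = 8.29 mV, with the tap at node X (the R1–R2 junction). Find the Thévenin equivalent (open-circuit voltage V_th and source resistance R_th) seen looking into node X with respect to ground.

V_th ≈ 0.879 mV, R_th ≈ 1.89 Ω

With X open, the divider is unloaded: V_th = 8.29 × 2.11/19.91 = 0.8785 mV.
With V_in suppressed (replaced by a short), R_th = R1 ‖ R2 = (17.80 × 2.11)/(17.80 + 2.11) = 1.886 Ω.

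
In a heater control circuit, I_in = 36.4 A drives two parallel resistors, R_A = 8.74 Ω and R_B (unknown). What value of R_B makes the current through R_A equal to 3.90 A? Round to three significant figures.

The fraction through R_A equals R_B/(R_A+R_B).
With f = 0.1071, R_B = R_A · f/(1−f) = 8.74 × 0.1200 = 1.049 Ω.

R_B ≈ 1.05 Ω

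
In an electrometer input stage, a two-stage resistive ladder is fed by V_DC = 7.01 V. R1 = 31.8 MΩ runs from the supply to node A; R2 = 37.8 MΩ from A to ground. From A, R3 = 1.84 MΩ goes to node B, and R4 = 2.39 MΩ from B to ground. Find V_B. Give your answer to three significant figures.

The second stage (R3 + R4 = 4.230 MΩ) loads node A in parallel with R2.
Effective lower resistance at A: R2 ‖ 4.230 = 3.804 MΩ.
V_A = 7.01 × 3.804/(31.8 + 3.804) = 0.7490 V.
V_B = V_A × 0.5650 = 0.4232 V.

V_B ≈ 0.423 V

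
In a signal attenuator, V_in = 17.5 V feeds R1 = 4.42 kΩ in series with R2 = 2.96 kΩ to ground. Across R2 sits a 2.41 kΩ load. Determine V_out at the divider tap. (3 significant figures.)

V_out ≈ 4.04 V

The load sits in parallel with R2, giving an effective lower resistance R2' = R2·R_L/(R2+R_L) = 1.328 kΩ.
Then V_out = V_in · R2'/(R1 + R2') = 17.5 × 1.328/5.748 = 4.044 V.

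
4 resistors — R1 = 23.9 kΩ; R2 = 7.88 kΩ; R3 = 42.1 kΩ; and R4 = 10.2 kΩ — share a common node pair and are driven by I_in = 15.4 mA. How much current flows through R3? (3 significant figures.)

I ≈ 1.26 mA

Conductances: ΣG = 1/23.9 + 1/7.88 + 1/42.1 + 1/10.2 = 0.2905 (1/kΩ).
R3 takes the fraction G_k/ΣG = 0.02375/0.2905 = 0.08176, so I = 15.4 × 0.08176 = 1.259 mA.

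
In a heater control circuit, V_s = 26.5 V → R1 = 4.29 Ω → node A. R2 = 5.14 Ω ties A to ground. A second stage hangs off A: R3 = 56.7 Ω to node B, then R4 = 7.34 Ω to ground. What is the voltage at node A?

V_A ≈ 13.9 V

Looking into the second stage from A: R3 + R4 = 64.04 Ω appears in parallel with R2.
Effective lower resistance at A: R2 ‖ 64.04 = 4.758 Ω.
V_A = 26.5 × 4.758/(4.29 + 4.758) = 13.94 V.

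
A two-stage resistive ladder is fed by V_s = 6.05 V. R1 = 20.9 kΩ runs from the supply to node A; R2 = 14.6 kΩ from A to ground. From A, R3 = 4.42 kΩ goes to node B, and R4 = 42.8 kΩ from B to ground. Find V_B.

V_B ≈ 1.91 V

Node A sees R2 in parallel with the series input of stage 2, R3 + R4 = 47.22 kΩ.
R2 ‖ (R3+R4) = 11.15 kΩ.
V_A = 6.05 × 11.15/(20.9 + 11.15) = 2.105 V.
V_B = V_A × 0.9064 = 1.908 V.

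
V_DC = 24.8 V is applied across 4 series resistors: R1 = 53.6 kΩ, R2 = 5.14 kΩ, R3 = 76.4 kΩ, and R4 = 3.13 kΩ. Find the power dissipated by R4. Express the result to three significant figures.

P ≈ 0.101 mW

The common current is I = 24.8/138.3 = 0.1794 mA.
P(R4) = I²·R4 = (0.1794)² × 3.13 = 0.1007 mW.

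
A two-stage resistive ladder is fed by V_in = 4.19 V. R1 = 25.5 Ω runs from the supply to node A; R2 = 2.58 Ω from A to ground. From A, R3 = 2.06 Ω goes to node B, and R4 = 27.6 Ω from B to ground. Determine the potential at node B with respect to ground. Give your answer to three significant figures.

Looking into the second stage from A: R3 + R4 = 29.66 Ω appears in parallel with R2.
Effective lower resistance at A: R2 ‖ 29.66 = 2.374 Ω.
V_A = 4.19 × 2.374/(25.5 + 2.374) = 0.3568 V.
Stage 2 is unloaded, so V_B = V_A · R4/(R3+R4) = 0.3568 × 27.6/29.66 = 0.3320 V.

V_B ≈ 0.332 V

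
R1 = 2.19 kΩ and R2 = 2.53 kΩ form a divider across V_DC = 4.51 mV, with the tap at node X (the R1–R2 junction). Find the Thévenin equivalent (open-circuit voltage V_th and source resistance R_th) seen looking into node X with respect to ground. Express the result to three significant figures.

V_th ≈ 2.42 mV, R_th ≈ 1.17 kΩ

V_th is the unloaded tap voltage: V_DC · R2/(R1+R2) = 4.51 × 0.5360 = 2.417 mV.
Looking into X with the source shorted: R_th = R1·R2/(R1+R2) = 2.190 × 2.53/4.720 = 1.174 kΩ.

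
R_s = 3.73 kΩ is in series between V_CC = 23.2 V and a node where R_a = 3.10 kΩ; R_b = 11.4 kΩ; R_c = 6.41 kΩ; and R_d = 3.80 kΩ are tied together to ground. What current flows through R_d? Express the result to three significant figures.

I ≈ 1.49 mA

Parallel bank: R_p = 1/(1/3.10 + 1/11.4 + 1/6.41 + 1/3.80) = 1.206 kΩ.
Node voltage V_A = V_CC · R_p/(R_s + R_p) = 23.2 × 0.2443 = 5.667 V.
I(R_d) = V_A / R_d = 5.667/3.80 = 1.491 mA.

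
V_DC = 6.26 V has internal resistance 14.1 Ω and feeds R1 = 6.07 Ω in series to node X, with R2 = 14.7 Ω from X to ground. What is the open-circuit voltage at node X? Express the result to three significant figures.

V_th ≈ 2.64 V

R1' = 14.1 + 6.07 = 20.17 Ω (source resistance + R1).
Open-circuit (no load on X): V_th = V_DC · R2/(R1' + R2) = 6.26 × 14.7/(20.17 + 14.7) = 2.639 V.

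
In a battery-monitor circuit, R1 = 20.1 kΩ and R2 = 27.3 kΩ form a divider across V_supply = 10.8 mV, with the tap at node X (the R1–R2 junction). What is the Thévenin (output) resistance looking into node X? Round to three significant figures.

R_th ≈ 11.6 kΩ

Looking into X with the source shorted: R_th = R1·R2/(R1+R2) = 20.10 × 27.3/47.40 = 11.58 kΩ.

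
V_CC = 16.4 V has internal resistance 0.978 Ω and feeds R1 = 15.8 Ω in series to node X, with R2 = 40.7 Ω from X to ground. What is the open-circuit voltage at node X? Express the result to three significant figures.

V_th ≈ 11.6 V

R1' = 0.978 + 15.8 = 16.78 Ω (source resistance + R1).
Open-circuit (no load on X): V_th = V_CC · R2/(R1' + R2) = 16.4 × 40.7/(16.78 + 40.7) = 11.61 V.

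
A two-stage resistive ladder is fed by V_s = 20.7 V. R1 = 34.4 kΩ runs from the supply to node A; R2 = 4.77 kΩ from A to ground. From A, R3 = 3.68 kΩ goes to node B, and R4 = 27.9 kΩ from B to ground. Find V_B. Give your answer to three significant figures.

The second stage (R3 + R4 = 31.58 kΩ) loads node A in parallel with R2.
Effective lower resistance at A: R2 ‖ 31.58 = 4.144 kΩ.
So V_A = 20.7 × 0.1075 = 2.226 V.
V_B = V_A × 0.8835 = 1.966 V.

V_B ≈ 1.97 V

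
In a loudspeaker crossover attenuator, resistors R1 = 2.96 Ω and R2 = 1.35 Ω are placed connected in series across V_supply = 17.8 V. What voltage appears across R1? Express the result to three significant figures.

Series total: ΣR = 2.96 + 1.35 = 4.310 Ω.
By the voltage-divider rule, V = 17.8 × 2.960/4.310 = 12.22 V.

V ≈ 12.2 V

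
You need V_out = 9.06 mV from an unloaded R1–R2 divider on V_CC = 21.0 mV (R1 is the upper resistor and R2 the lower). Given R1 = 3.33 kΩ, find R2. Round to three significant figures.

The divider ratio is R2/(R1+R2) = 9.06/21.0 = 0.4314.
So R2 = R1 · V_out/(V_CC − V_out) = 3.33 × 9.06/(21.0 − 9.06) = 3.33 × 0.7588 = 2.527 kΩ.

R2 ≈ 2.53 kΩ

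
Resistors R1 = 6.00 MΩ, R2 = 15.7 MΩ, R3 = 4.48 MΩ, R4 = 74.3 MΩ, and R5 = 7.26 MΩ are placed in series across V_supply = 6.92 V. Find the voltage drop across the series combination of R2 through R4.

V ≈ 6.07 V

Total series resistance ΣR = 6.00 + 15.7 + 4.48 + 74.3 + 7.26 = 107.7 MΩ.
R_{R2..R4} = 15.7 + 4.48 + 74.3 = 94.48 MΩ.
Voltage divider: V = V_supply · (94.48 / 107.7) = 6.92 × 0.8769 = 6.068 V.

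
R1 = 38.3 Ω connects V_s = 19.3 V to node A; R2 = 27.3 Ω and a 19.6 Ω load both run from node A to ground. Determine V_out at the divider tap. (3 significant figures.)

R2 ‖ R_L = (27.3 × 19.6)/(27.3 + 19.6) = 11.41 Ω.
Then V_out = V_s · R2'/(R1 + R2') = 19.3 × 11.41/49.71 = 4.430 V.

V_out ≈ 4.43 V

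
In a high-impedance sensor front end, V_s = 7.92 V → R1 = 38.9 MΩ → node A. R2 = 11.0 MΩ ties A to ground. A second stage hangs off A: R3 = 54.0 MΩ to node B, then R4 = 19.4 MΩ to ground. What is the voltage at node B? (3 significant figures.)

Looking into the second stage from A: R3 + R4 = 73.40 MΩ appears in parallel with R2.
R2 ‖ (R3+R4) = 9.566 MΩ.
V_A = 7.92 × 9.566/(38.9 + 9.566) = 1.563 V.
V_B = V_A × 0.2643 = 0.4132 V.

V_B ≈ 0.413 V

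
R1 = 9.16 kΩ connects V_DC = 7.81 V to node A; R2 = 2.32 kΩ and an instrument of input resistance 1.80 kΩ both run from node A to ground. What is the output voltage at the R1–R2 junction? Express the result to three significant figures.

V_out ≈ 0.778 V

The load sits in parallel with R2, giving an effective lower resistance R2' = R2·R_L/(R2+R_L) = 1.014 kΩ.
Voltage divider with the loaded lower leg: V_out = 7.81 × 1.014/(9.16 + 1.014) = 7.81 × 0.09963 = 0.7781 V.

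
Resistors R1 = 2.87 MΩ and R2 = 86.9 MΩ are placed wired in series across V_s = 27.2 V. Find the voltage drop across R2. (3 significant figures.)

V ≈ 26.3 V

Series total: ΣR = 2.87 + 86.9 = 89.77 MΩ.
Voltage divider: V = V_s · (86.90 / 89.77) = 27.2 × 0.9680 = 26.33 V.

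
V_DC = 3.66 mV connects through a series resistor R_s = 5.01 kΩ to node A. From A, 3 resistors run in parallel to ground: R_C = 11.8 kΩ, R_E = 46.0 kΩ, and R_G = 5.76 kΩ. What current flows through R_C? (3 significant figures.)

I ≈ 0.129 µA

Combine the parallel branches: R_p = (1/11.8 + 1/46.0 + 1/5.76)⁻¹ = 3.570 kΩ.
V_A = 3.66 × 3.570/8.580 = 1.523 mV.
I(R_C) = V_A / R_C = 1.523/11.8 = 0.1291 µA.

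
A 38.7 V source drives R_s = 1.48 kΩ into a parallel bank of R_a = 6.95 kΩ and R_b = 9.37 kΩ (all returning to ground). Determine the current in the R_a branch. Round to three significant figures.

Combine the parallel branches: R_p = (1/6.95 + 1/9.37)⁻¹ = 3.990 kΩ.
V_A = 38.7 × 3.990/5.470 = 28.23 V.
I(R_a) = V_A / R_a = 28.23/6.95 = 4.062 mA.

I ≈ 4.06 mA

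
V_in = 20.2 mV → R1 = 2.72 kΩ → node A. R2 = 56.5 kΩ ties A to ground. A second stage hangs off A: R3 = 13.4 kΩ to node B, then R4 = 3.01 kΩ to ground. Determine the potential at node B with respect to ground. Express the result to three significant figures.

V_B ≈ 3.05 mV

Node A sees R2 in parallel with the series input of stage 2, R3 + R4 = 16.41 kΩ.
R2 ‖ (R3+R4) = 12.72 kΩ.
So V_A = 20.2 × 0.8238 = 16.64 mV.
Stage 2 is unloaded, so V_B = V_A · R4/(R3+R4) = 16.64 × 3.01/16.41 = 3.052 mV.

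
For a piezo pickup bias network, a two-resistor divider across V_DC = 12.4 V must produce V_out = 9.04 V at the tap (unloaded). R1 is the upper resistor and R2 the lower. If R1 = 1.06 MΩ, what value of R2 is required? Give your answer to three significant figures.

R2 ≈ 2.85 MΩ

Required fraction k = V_out/V_DC = 0.7290.
So R2 = R1 · V_out/(V_DC − V_out) = 1.06 × 9.04/(12.4 − 9.04) = 1.06 × 2.690 = 2.852 MΩ.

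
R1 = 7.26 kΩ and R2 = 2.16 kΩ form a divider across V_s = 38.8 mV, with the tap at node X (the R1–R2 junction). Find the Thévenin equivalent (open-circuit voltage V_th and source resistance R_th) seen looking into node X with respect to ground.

V_th ≈ 8.90 mV, R_th ≈ 1.66 kΩ

Open-circuit (no load on X): V_th = V_s · R2/(R1 + R2) = 38.8 × 2.16/(7.260 + 2.16) = 8.897 mV.
Looking into X with the source shorted: R_th = R1·R2/(R1+R2) = 7.260 × 2.16/9.420 = 1.665 kΩ.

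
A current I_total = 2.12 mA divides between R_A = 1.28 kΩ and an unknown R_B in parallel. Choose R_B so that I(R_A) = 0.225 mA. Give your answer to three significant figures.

Two-branch current divider: I_A = I_total · R_B/(R_A + R_B).
With f = 0.1061, R_B = R_A · f/(1−f) = 1.28 × 0.1187 = 0.1520 kΩ.

R_B ≈ 0.152 kΩ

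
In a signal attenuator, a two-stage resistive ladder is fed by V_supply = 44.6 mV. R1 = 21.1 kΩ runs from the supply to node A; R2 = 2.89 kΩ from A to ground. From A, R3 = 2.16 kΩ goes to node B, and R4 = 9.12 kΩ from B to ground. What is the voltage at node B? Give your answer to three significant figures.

V_B ≈ 3.55 mV

Looking into the second stage from A: R3 + R4 = 11.28 kΩ appears in parallel with R2.
Effective lower resistance at A: R2 ‖ 11.28 = 2.301 kΩ.
So V_A = 44.6 × 0.09831 = 4.385 mV.
V_B = V_A × 0.8085 = 3.545 mV.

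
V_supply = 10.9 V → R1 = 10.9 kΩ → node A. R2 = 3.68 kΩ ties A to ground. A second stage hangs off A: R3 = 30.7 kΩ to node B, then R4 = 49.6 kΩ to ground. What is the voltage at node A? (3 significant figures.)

V_A ≈ 2.66 V

Looking into the second stage from A: R3 + R4 = 80.30 kΩ appears in parallel with R2.
Effective lower resistance at A: R2 ‖ 80.30 = 3.519 kΩ.
First divider: V_A = V_supply · 3.519/(10.9 + 3.519) = 2.660 V.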